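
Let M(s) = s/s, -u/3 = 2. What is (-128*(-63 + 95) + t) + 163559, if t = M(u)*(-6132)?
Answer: 153331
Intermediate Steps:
u = -6 (u = -3*2 = -6)
M(s) = 1
t = -6132 (t = 1*(-6132) = -6132)
(-128*(-63 + 95) + t) + 163559 = (-128*(-63 + 95) - 6132) + 163559 = (-128*32 - 6132) + 163559 = (-4096 - 6132) + 163559 = -10228 + 163559 = 153331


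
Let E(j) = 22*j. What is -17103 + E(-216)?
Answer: -21855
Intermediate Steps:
-17103 + E(-216) = -17103 + 22*(-216) = -17103 - 4752 = -21855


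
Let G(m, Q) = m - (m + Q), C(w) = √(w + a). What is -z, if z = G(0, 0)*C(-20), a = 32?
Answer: 0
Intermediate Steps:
C(w) = √(32 + w) (C(w) = √(w + 32) = √(32 + w))
G(m, Q) = -Q (G(m, Q) = m - (Q + m) = m + (-Q - m) = -Q)
z = 0 (z = (-1*0)*√(32 - 20) = 0*√12 = 0*(2*√3) = 0)
-z = -1*0 = 0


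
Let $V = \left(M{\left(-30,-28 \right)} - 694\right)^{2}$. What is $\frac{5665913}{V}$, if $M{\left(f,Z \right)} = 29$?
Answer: $\frac{5665913}{442225} \approx 12.812$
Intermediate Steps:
$V = 442225$ ($V = \left(29 - 694\right)^{2} = \left(-665\right)^{2} = 442225$)
$\frac{5665913}{V} = \frac{5665913}{442225}$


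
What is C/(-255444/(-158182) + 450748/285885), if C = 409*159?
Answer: 1470411423621585/72163914038 ≈ 20376.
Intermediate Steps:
C = 65031
C/(-255444/(-158182) + 450748/285885) = 65031/(-255444/(-158182) + 450748/285885) = 65031/(-255444*(-1/158182) + 450748*(1/285885)) = 65031/(127722/79091 + 450748/285885) = 65031/(72163914038/22610930535) = 65031*(22610930535/72163914038) = 1470411423621585/72163914038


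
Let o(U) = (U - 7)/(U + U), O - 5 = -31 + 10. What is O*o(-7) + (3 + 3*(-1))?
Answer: -16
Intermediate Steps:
O = -16 (O = 5 + (-31 + 10) = 5 - 21 = -16)
o(U) = (-7 + U)/(2*U) (o(U) = (-7 + U)/((2*U)) = (-7 + U)*(1/(2*U)) = (-7 + U)/(2*U))
O*o(-7) + (3 + 3*(-1)) = -8*(-7 - 7)/(-7) + (3 + 3*(-1)) = -8*(-1)*(-14)/7 + (3 - 3) = -16*1 + 0 = -16 + 0 = -16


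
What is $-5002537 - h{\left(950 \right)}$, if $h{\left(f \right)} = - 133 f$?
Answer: $-4876187$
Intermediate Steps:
$-5002537 - h{\left(950 \right)} = -5002537 - \left(-133\right) 950 = -5002537 - -126350 = -5002537 + 126350 = -4876187$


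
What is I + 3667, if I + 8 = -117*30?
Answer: 149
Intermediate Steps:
I = -3518 (I = -8 - 117*30 = -8 - 3510 = -3518)
I + 3667 = -3518 + 3667 = 149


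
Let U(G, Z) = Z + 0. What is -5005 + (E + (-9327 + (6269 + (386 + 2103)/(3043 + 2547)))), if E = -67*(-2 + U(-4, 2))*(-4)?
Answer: -45069681/5590 ≈ -8062.6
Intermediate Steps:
U(G, Z) = Z
E = 0 (E = -67*(-2 + 2)*(-4) = -0*(-4) = -67*0 = 0)
-5005 + (E + (-9327 + (6269 + (386 + 2103)/(3043 + 2547)))) = -5005 + (0 + (-9327 + (6269 + (386 + 2103)/(3043 + 2547)))) = -5005 + (0 + (-9327 + (6269 + 2489/5590))) = -5005 + (0 + (-9327 + 35046199/5590)) = -5005 + (0 - 17091731/5590) = -5005 - 17091731/5590 = -45069681/5590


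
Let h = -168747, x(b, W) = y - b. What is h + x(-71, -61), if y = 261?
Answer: -168415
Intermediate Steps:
x(b, W) = 261 - b
h + x(-71, -61) = -168747 + (261 - 1*(-71)) = -168747 + (261 + 71) = -168747 + 332 = -168415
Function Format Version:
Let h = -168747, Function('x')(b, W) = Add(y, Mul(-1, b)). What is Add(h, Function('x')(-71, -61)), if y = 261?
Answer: -168415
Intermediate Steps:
Function('x')(b, W) = Add(261, Mul(-1, b))
Add(h, Function('x')(-71, -61)) = Add(-168747, Add(261, Mul(-1, -71))) = Add(-168747, Add(261, 71)) = Add(-168747, 332) = -168415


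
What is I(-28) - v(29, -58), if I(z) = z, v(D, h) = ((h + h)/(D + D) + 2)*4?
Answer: -28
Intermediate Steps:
v(D, h) = 8 + 4*h/D (v(D, h) = ((2*h)/((2*D)) + 2)*4 = ((2*h)*(1/(2*D)) + 2)*4 = (h/D + 2)*4 = (2 + h/D)*4 = 8 + 4*h/D)
I(-28) - v(29, -58) = -28 - (8 + 4*(-58)/29) = -28 - (8 + 4*(-58)*(1/29)) = -28 - (8 - 8) = -28 - 1*0 = -28 + 0 = -28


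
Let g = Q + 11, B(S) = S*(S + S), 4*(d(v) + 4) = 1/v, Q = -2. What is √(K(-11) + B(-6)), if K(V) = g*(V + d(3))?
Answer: I*√249/2 ≈ 7.8899*I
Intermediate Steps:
d(v) = -4 + 1/(4*v)
B(S) = 2*S² (B(S) = S*(2*S) = 2*S²)
g = 9 (g = -2 + 11 = 9)
K(V) = -141/4 + 9*V (K(V) = 9*(V + (-4 + (¼)/3)) = 9*(V + (-4 + (¼)*(⅓))) = 9*(V + (-4 + 1/12)) = 9*(V - 47/12) = 9*(-47/12 + V) = -141/4 + 9*V)
√(K(-11) + B(-6)) = √((-141/4 + 9*(-11)) + 2*(-6)²) = √((-141/4 - 99) + 2*36) = √(-537/4 + 72) = √(-249/4) = I*√249/2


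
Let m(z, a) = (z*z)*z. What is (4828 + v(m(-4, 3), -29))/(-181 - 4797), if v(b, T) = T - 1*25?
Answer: -2387/2489 ≈ -0.95902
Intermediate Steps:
m(z, a) = z³ (m(z, a) = z²*z = z³)
v(b, T) = -25 + T (v(b, T) = T - 25 = -25 + T)
(4828 + v(m(-4, 3), -29))/(-181 - 4797) = (4828 + (-25 - 29))/(-181 - 4797) = (4828 - 54)/(-4978) = 4774*(-1/4978) = -2387/2489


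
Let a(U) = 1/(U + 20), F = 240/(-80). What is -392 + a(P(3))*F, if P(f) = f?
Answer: -9019/23 ≈ -392.13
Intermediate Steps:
F = -3 (F = 240*(-1/80) = -3)
a(U) = 1/(20 + U)
-392 + a(P(3))*F = -392 - 3/(20 + 3) = -392 - 3/23 = -9019/23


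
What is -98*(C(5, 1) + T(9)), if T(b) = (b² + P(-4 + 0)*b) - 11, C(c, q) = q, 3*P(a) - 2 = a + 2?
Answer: -6958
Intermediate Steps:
P(a) = 4/3 + a/3 (P(a) = ⅔ + (a + 2)/3 = ⅔ + (2 + a)/3 = ⅔ + (⅔ + a/3) = 4/3 + a/3)
T(b) = -11 + b² (T(b) = (b² + (4/3 + (-4 + 0)/3)*b) - 11 = (b² + (4/3 + (⅓)*(-4))*b) - 11 = (b² + (4/3 - 4/3)*b) - 11 = (b² + 0*b) - 11 = (b² + 0) - 11 = b² - 11 = -11 + b²)
-98*(C(5, 1) + T(9)) = -98*(1 + (-11 + 9²)) = -98*(1 + (-11 + 81)) = -98*(1 + 70) = -98*71 = -6958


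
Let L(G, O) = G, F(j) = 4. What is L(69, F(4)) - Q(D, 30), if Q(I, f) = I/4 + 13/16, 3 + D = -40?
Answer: 1263/16 ≈ 78.938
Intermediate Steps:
D = -43 (D = -3 - 40 = -43)
Q(I, f) = 13/16 + I/4 (Q(I, f) = I*(1/4) + 13*(1/16) = I/4 + 13/16 = 13/16 + I/4)
L(69, F(4)) - Q(D, 30) = 69 - (13/16 + (1/4)*(-43)) = 69 - (13/16 - 43/4) = 69 - 1*(-159/16) = 69 + 159/16 = 1263/16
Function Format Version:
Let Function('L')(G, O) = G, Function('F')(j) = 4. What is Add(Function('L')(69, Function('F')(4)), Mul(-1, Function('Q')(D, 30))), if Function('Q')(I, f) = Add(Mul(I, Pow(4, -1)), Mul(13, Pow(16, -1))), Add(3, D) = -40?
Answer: Rational(1263, 16) ≈ 78.938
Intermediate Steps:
D = -43 (D = Add(-3, -40) = -43)
Function('Q')(I, f) = Add(Rational(13, 16), Mul(Rational(1, 4), I)) (Function('Q')(I, f) = Add(Mul(I, Rational(1, 4)), Mul(13, Rational(1, 16))) = Add(Mul(Rational(1, 4), I), Rational(13, 16)) = Add(Rational(13, 16), Mul(Rational(1, 4), I)))
Add(Function('L')(69, Function('F')(4)), Mul(-1, Function('Q')(D, 30))) = Add(69, Mul(-1, Add(Rational(13, 16), Mul(Rational(1, 4), -43)))) = Add(69, Mul(-1, Add(Rational(13, 16), Rational(-43, 4)))) = Add(69, Mul(-1, Rational(-159, 16))) = Add(69, Rational(159, 16)) = Rational(1263, 16)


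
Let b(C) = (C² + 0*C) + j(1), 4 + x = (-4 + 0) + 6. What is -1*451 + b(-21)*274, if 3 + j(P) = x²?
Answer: 120657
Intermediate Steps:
x = -2 (x = -4 + ((-4 + 0) + 6) = -4 + (-4 + 6) = -4 + 2 = -2)
j(P) = 1 (j(P) = -3 + (-2)² = -3 + 4 = 1)
b(C) = 1 + C² (b(C) = (C² + 0*C) + 1 = (C² + 0) + 1 = C² + 1 = 1 + C²)
-1*451 + b(-21)*274 = -1*451 + (1 + (-21)²)*274 = -451 + (1 + 441)*274 = -451 + 442*274 = -451 + 121108 = 120657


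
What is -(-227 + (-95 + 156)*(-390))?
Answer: 24017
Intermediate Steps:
-(-227 + (-95 + 156)*(-390)) = -(-227 + 61*(-390)) = -(-227 - 23790) = -1*(-24017) = 24017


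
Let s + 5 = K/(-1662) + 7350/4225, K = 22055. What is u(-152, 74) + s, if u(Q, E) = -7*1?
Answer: -6609203/280878 ≈ -23.531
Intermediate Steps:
u(Q, E) = -7
s = -4643057/280878 (s = -5 + (22055/(-1662) + 7350/4225) = -5 + (22055*(-1/1662) + 7350*(1/4225)) = -5 + (-22055/1662 + 294/169) = -5 - 3238667/280878 = -4643057/280878 ≈ -16.531)
u(-152, 74) + s = -7 - 4643057/280878 = -6609203/280878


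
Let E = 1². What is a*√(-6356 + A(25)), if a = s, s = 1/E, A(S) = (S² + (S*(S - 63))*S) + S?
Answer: 4*I*√1841 ≈ 171.63*I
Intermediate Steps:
E = 1
A(S) = S + S² + S²*(-63 + S) (A(S) = (S² + (S*(-63 + S))*S) + S = (S² + S²*(-63 + S)) + S = S + S² + S²*(-63 + S))
s = 1 (s = 1/1 = 1)
a = 1
a*√(-6356 + A(25)) = 1*√(-6356 + 25*(1 + 25² - 62*25)) = 1*√(-6356 + 25*(1 + 625 - 1550)) = 1*√(-6356 + 25*(-924)) = 1*√(-6356 - 23100) = 1*√(-29456) = 1*(4*I*√1841) = 4*I*√1841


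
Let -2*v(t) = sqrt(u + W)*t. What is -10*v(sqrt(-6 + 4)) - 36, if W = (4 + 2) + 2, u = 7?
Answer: -36 + 5*I*sqrt(30) ≈ -36.0 + 27.386*I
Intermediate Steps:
W = 8 (W = 6 + 2 = 8)
v(t) = -t*sqrt(15)/2 (v(t) = -sqrt(7 + 8)*t/2 = -sqrt(15)*t/2 = -t*sqrt(15)/2)
-10*v(sqrt(-6 + 4)) - 36 = -(-5)*sqrt(-6 + 4)*sqrt(15) - 36 = -(-5)*sqrt(-2)*sqrt(15) - 36 = -(-5)*I*sqrt(2)*sqrt(15) - 36 = -(-5)*I*sqrt(30) - 36 = 5*I*sqrt(30) - 36 = -36 + 5*I*sqrt(30)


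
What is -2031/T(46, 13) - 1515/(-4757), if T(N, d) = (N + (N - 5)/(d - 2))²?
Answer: -715735872/1423337213 ≈ -0.50286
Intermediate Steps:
T(N, d) = (N + (-5 + N)/(-2 + d))²
-2031/T(46, 13) - 1515/(-4757) = -2031*(-2 + 13)²/(5 + 46 - 1*46*13)² - 1515/(-4757) = -2031*121/(5 + 46 - 598)² - 1515*(-1/4757) = -2031/((1/121)*(-547)²) + 1515/4757 = -2031/((1/121)*299209) + 1515/4757 = -2031/299209/121 + 1515/4757 = -2031*121/299209 + 1515/4757 = -245751/299209 + 1515/4757 = -715735872/1423337213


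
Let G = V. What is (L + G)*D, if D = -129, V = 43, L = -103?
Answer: 7740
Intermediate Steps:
G = 43
(L + G)*D = (-103 + 43)*(-129) = -60*(-129) = 7740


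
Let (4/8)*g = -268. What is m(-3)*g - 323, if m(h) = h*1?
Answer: 1285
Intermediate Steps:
g = -536 (g = 2*(-268) = -536)
m(h) = h
m(-3)*g - 323 = -3*(-536) - 323 = 1608 - 323 = 1285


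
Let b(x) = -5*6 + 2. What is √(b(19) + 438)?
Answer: √410 ≈ 20.248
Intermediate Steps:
b(x) = -28 (b(x) = -30 + 2 = -28)
√(b(19) + 438) = √(-28 + 438) = √410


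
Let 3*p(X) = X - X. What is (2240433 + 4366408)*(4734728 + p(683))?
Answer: 31281595074248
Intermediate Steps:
p(X) = 0 (p(X) = (X - X)/3 = (1/3)*0 = 0)
(2240433 + 4366408)*(4734728 + p(683)) = (2240433 + 4366408)*(4734728 + 0) = 6606841*4734728 = 31281595074248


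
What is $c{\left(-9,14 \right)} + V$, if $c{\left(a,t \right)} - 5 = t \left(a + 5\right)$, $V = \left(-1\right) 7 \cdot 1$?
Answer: $-58$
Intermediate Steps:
$V = -7$ ($V = \left(-7\right) 1 = -7$)
$c{\left(a,t \right)} = 5 + t \left(5 + a\right)$ ($c{\left(a,t \right)} = 5 + t \left(a + 5\right) = 5 + t \left(5 + a\right)$)
$c{\left(-9,14 \right)} + V = \left(5 + 5 \cdot 14 - 126\right) - 7 = \left(5 + 70 - 126\right) - 7 = -51 - 7 = -58$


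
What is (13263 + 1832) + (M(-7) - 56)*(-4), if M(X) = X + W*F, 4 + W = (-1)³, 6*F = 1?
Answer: 46051/3 ≈ 15350.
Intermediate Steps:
F = ⅙ (F = (⅙)*1 = ⅙ ≈ 0.16667)
W = -5 (W = -4 + (-1)³ = -4 - 1 = -5)
M(X) = -⅚ + X (M(X) = X - 5*⅙ = X - ⅚ = -⅚ + X)
(13263 + 1832) + (M(-7) - 56)*(-4) = (13263 + 1832) + ((-⅚ - 7) - 56)*(-4) = 15095 + (-47/6 - 56)*(-4) = 15095 - 383/6*(-4) = 15095 + 766/3 = 46051/3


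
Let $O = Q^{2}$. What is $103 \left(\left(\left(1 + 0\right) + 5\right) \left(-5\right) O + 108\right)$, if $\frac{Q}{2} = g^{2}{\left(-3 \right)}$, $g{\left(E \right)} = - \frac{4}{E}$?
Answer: $- \frac{754372}{27} \approx -27940.0$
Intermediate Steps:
$Q = \frac{32}{9}$ ($Q = 2 \left(- \frac{4}{-3}\right)^{2} = 2 \left(\left(-4\right) \left(- \frac{1}{3}\right)\right)^{2} = 2 \left(\frac{4}{3}\right)^{2} = 2 \cdot \frac{16}{9} = \frac{32}{9} \approx 3.5556$)
$O = \frac{1024}{81}$ ($O = \left(\frac{32}{9}\right)^{2} = \frac{1024}{81} \approx 12.642$)
$103 \left(\left(\left(1 + 0\right) + 5\right) \left(-5\right) O + 108\right) = 103 \left(\left(\left(1 + 0\right) + 5\right) \left(-5\right) \frac{1024}{81} + 108\right) = 103 \left(\left(1 + 5\right) \left(-5\right) \frac{1024}{81} + 108\right) = 103 \left(6 \left(-5\right) \frac{1024}{81} + 108\right) = 103 \left(\left(-30\right) \frac{1024}{81} + 108\right) = 103 \left(- \frac{10240}{27} + 108\right) = 103 \left(- \frac{7324}{27}\right) = - \frac{754372}{27}$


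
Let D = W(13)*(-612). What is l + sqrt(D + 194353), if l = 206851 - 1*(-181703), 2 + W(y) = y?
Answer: 388554 + 7*sqrt(3829) ≈ 3.8899e+5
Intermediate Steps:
W(y) = -2 + y
l = 388554 (l = 206851 + 181703 = 388554)
D = -6732 (D = (-2 + 13)*(-612) = 11*(-612) = -6732)
l + sqrt(D + 194353) = 388554 + sqrt(-6732 + 194353) = 388554 + sqrt(187621) = 388554 + 7*sqrt(3829)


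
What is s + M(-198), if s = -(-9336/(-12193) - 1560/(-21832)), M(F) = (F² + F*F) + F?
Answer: 2602386196791/33274697 ≈ 78209.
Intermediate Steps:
M(F) = F + 2*F² (M(F) = (F² + F²) + F = 2*F² + F = F + 2*F²)
s = -27855579/33274697 (s = -(-9336*(-1/12193) - 1560*(-1/21832)) = -(9336/12193 + 195/2729) = -1*27855579/33274697 = -27855579/33274697 ≈ -0.83714)
s + M(-198) = -27855579/33274697 - 198*(1 + 2*(-198)) = -27855579/33274697 - 198*(1 - 396) = -27855579/33274697 - 198*(-395) = -27855579/33274697 + 78210 = 2602386196791/33274697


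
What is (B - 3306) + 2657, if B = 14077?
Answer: 13428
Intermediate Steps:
(B - 3306) + 2657 = (14077 - 3306) + 2657 = 10771 + 2657 = 13428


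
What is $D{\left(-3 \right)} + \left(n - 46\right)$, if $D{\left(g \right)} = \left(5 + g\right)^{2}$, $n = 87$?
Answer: $45$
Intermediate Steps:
$D{\left(-3 \right)} + \left(n - 46\right) = \left(5 - 3\right)^{2} + \left(87 - 46\right) = 2^{2} + 41 = 4 + 41 = 45$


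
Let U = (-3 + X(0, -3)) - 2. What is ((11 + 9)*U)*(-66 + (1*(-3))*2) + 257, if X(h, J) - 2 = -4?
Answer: 10337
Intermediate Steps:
X(h, J) = -2 (X(h, J) = 2 - 4 = -2)
U = -7 (U = (-3 - 2) - 2 = -5 - 2 = -7)
((11 + 9)*U)*(-66 + (1*(-3))*2) + 257 = ((11 + 9)*(-7))*(-66 + (1*(-3))*2) + 257 = (20*(-7))*(-66 - 3*2) + 257 = -140*(-66 - 6) + 257 = -140*(-72) + 257 = 10080 + 257 = 10337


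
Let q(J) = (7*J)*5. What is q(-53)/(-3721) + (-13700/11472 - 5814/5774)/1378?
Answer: 21097222321069/42455583926808 ≈ 0.49692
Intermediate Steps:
q(J) = 35*J
q(-53)/(-3721) + (-13700/11472 - 5814/5774)/1378 = (35*(-53))/(-3721) + (-13700/11472 - 5814/5774)/1378 = -1855*(-1/3721) + (-13700*1/11472 - 5814*1/5774)*(1/1378) = 1855/3721 + (-3425/2868 - 2907/2887)*(1/1378) = 1855/3721 - 18225251/8279916*1/1378 = 1855/3721 - 18225251/11409724248 = 21097222321069/42455583926808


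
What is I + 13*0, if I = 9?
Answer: 9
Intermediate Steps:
I + 13*0 = 9 + 13*0 = 9 + 0 = 9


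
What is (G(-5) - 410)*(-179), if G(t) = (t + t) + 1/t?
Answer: 376079/5 ≈ 75216.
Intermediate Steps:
G(t) = 1/t + 2*t (G(t) = 2*t + 1/t = 1/t + 2*t)
(G(-5) - 410)*(-179) = ((1/(-5) + 2*(-5)) - 410)*(-179) = ((-⅕ - 10) - 410)*(-179) = (-51/5 - 410)*(-179) = -2101/5*(-179) = 376079/5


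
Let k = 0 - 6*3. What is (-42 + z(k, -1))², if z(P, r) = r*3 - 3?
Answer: 2304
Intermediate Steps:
k = -18 (k = 0 - 1*18 = 0 - 18 = -18)
z(P, r) = -3 + 3*r (z(P, r) = 3*r - 3 = -3 + 3*r)
(-42 + z(k, -1))² = (-42 + (-3 + 3*(-1)))² = (-42 + (-3 - 3))² = (-42 - 6)² = (-48)² = 2304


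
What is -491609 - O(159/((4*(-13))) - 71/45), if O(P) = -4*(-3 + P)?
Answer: -287609132/585 ≈ -4.9164e+5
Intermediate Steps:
O(P) = 12 - 4*P
-491609 - O(159/((4*(-13))) - 71/45) = -491609 - (12 - 4*(159/((4*(-13))) - 71/45)) = -491609 - (12 - 4*(159/(-52) - 71*1/45)) = -491609 - (12 - 4*(159*(-1/52) - 71/45)) = -491609 - (12 - 4*(-159/52 - 71/45)) = -491609 - (12 - 4*(-10847/2340)) = -491609 - (12 + 10847/585) = -491609 - 1*17867/585 = -491609 - 17867/585 = -287609132/585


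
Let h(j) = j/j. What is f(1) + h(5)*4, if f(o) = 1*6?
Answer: 10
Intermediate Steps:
f(o) = 6
h(j) = 1
f(1) + h(5)*4 = 6 + 1*4 = 6 + 4 = 10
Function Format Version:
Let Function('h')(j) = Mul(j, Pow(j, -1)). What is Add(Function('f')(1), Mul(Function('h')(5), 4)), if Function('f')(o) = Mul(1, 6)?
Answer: 10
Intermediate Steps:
Function('f')(o) = 6
Function('h')(j) = 1
Add(Function('f')(1), Mul(Function('h')(5), 4)) = Add(6, Mul(1, 4)) = Add(6, 4) = 10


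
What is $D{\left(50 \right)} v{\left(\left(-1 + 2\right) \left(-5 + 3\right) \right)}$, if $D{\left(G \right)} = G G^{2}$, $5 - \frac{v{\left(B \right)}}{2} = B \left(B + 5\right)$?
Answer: $2750000$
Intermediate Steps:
$v{\left(B \right)} = 10 - 2 B \left(5 + B\right)$ ($v{\left(B \right)} = 10 - 2 B \left(B + 5\right) = 10 - 2 B \left(5 + B\right)$)
$D{\left(G \right)} = G^{3}$
$D{\left(50 \right)} v{\left(\left(-1 + 2\right) \left(-5 + 3\right) \right)} = 50^{3} \left(10 - 10 \left(-1 + 2\right) \left(-5 + 3\right) - 2 \left(\left(-1 + 2\right) \left(-5 + 3\right)\right)^{2}\right) = 125000 \left(10 - 10 \cdot 1 \left(-2\right) - 2 \left(1 \left(-2\right)\right)^{2}\right) = 125000 \left(10 - -20 - 2 \left(-2\right)^{2}\right) = 125000 \left(10 + 20 - 8\right) = 125000 \cdot 22 = 2750000$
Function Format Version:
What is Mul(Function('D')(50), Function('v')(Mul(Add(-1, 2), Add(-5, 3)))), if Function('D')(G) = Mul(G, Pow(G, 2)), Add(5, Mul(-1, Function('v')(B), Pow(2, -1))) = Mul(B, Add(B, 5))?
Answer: 2750000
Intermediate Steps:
Function('v')(B) = Add(10, Mul(-2, B, Add(5, B))) (Function('v')(B) = Add(10, Mul(-2, Mul(B, Add(B, 5)))) = Add(10, Mul(-2, Mul(B, Add(5, B)))) = Add(10, Mul(-2, B, Add(5, B))))
Function('D')(G) = Pow(G, 3)
Mul(Function('D')(50), Function('v')(Mul(Add(-1, 2), Add(-5, 3)))) = Mul(Pow(50, 3), Add(10, Mul(-10, Mul(Add(-1, 2), Add(-5, 3))), Mul(-2, Pow(Mul(Add(-1, 2), Add(-5, 3)), 2)))) = Mul(125000, Add(10, Mul(-10, Mul(1, -2)), Mul(-2, Pow(Mul(1, -2), 2)))) = Mul(125000, Add(10, Mul(-10, -2), Mul(-2, Pow(-2, 2)))) = Mul(125000, Add(10, 20, Mul(-2, 4))) = Mul(125000, Add(10, 20, -8)) = Mul(125000, 22) = 2750000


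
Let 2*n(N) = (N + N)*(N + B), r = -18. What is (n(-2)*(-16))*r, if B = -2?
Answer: 2304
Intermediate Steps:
n(N) = N*(-2 + N) (n(N) = ((N + N)*(N - 2))/2 = ((2*N)*(-2 + N))/2 = (2*N*(-2 + N))/2 = N*(-2 + N))
(n(-2)*(-16))*r = (-2*(-2 - 2)*(-16))*(-18) = (-2*(-4)*(-16))*(-18) = (8*(-16))*(-18) = -128*(-18) = 2304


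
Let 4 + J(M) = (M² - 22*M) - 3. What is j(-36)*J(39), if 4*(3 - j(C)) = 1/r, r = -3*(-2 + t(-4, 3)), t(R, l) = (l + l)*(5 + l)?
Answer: 135874/69 ≈ 1969.2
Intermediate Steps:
t(R, l) = 2*l*(5 + l) (t(R, l) = (2*l)*(5 + l) = 2*l*(5 + l))
r = -138 (r = -3*(-2 + 2*3*(5 + 3)) = -3*(-2 + 2*3*8) = -3*(-2 + 48) = -3*46 = -138)
j(C) = 1657/552 (j(C) = 3 - ¼/(-138) = 3 - ¼*(-1/138) = 3 + 1/552 = 1657/552)
J(M) = -7 + M² - 22*M (J(M) = -4 + ((M² - 22*M) - 3) = -4 + (-3 + M² - 22*M) = -7 + M² - 22*M)
j(-36)*J(39) = 1657*(-7 + 39² - 22*39)/552 = 1657*(-7 + 1521 - 858)/552 = (1657/552)*656 = 135874/69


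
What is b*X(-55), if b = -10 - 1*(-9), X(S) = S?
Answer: 55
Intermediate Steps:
b = -1 (b = -10 + 9 = -1)
b*X(-55) = -1*(-55) = 55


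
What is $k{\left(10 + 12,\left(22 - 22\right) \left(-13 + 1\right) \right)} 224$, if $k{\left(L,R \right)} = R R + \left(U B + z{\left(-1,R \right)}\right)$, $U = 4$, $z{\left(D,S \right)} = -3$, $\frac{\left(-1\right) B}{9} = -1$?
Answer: $7392$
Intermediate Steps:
$B = 9$ ($B = \left(-9\right) \left(-1\right) = 9$)
$k{\left(L,R \right)} = 33 + R^{2}$ ($k{\left(L,R \right)} = R R + \left(4 \cdot 9 - 3\right) = R^{2} + \left(36 - 3\right) = R^{2} + 33 = 33 + R^{2}$)
$k{\left(10 + 12,\left(22 - 22\right) \left(-13 + 1\right) \right)} 224 = \left(33 + \left(\left(22 - 22\right) \left(-13 + 1\right)\right)^{2}\right) 224 = \left(33 + \left(0 \left(-12\right)\right)^{2}\right) 224 = \left(33 + 0^{2}\right) 224 = \left(33 + 0\right) 224 = 33 \cdot 224 = 7392$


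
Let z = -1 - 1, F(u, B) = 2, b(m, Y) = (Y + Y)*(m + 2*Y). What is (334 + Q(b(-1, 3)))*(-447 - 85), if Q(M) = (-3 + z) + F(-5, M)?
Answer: -176092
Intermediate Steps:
b(m, Y) = 2*Y*(m + 2*Y) (b(m, Y) = (2*Y)*(m + 2*Y) = 2*Y*(m + 2*Y))
z = -2
Q(M) = -3 (Q(M) = (-3 - 2) + 2 = -5 + 2 = -3)
(334 + Q(b(-1, 3)))*(-447 - 85) = (334 - 3)*(-447 - 85) = 331*(-532) = -176092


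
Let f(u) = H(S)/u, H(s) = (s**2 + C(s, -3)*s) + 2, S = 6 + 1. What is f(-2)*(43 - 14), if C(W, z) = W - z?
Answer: -3509/2 ≈ -1754.5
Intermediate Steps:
S = 7
H(s) = 2 + s**2 + s*(3 + s) (H(s) = (s**2 + (s - 1*(-3))*s) + 2 = (s**2 + (s + 3)*s) + 2 = (s**2 + (3 + s)*s) + 2 = (s**2 + s*(3 + s)) + 2 = 2 + s**2 + s*(3 + s))
f(u) = 121/u (f(u) = (2 + 7**2 + 7*(3 + 7))/u = (2 + 49 + 7*10)/u = (2 + 49 + 70)/u = 121/u)
f(-2)*(43 - 14) = (121/(-2))*(43 - 14) = (121*(-1/2))*29 = -121/2*29 = -3509/2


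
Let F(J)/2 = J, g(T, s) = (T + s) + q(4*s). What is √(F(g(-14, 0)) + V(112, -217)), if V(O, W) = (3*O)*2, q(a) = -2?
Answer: 8*√10 ≈ 25.298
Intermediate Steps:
g(T, s) = -2 + T + s (g(T, s) = (T + s) - 2 = -2 + T + s)
V(O, W) = 6*O
F(J) = 2*J
√(F(g(-14, 0)) + V(112, -217)) = √(2*(-2 - 14 + 0) + 6*112) = √(2*(-16) + 672) = √(-32 + 672) = √640 = 8*√10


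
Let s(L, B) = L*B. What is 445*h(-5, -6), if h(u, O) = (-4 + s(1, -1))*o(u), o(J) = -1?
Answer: 2225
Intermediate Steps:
s(L, B) = B*L
h(u, O) = 5 (h(u, O) = (-4 - 1*1)*(-1) = (-4 - 1)*(-1) = -5*(-1) = 5)
445*h(-5, -6) = 445*5 = 2225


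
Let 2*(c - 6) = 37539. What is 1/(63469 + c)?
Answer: 2/164489 ≈ 1.2159e-5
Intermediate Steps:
c = 37551/2 (c = 6 + (1/2)*37539 = 6 + 37539/2 = 37551/2 ≈ 18776.)
1/(63469 + c) = 1/(63469 + 37551/2) = 1/(164489/2) = 2/164489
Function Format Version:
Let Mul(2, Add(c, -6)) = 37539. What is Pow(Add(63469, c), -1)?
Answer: Rational(2, 164489) ≈ 1.2159e-5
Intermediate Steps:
c = Rational(37551, 2) (c = Add(6, Mul(Rational(1, 2), 37539)) = Add(6, Rational(37539, 2)) = Rational(37551, 2) ≈ 18776.)
Pow(Add(63469, c), -1) = Pow(Add(63469, Rational(37551, 2)), -1) = Pow(Rational(164489, 2), -1) = Rational(2, 164489)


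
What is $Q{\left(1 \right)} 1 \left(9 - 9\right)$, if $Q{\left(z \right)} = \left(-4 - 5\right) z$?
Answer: $0$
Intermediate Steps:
$Q{\left(z \right)} = - 9 z$
$Q{\left(1 \right)} 1 \left(9 - 9\right) = \left(-9\right) 1 \cdot 1 \left(9 - 9\right) = \left(-9\right) 1 \left(9 - 9\right) = \left(-9\right) 0 = 0$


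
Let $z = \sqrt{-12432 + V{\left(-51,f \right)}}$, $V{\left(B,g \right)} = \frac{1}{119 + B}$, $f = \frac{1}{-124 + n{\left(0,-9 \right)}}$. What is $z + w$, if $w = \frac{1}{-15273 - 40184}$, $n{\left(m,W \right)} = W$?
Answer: $- \frac{1}{55457} + \frac{5 i \sqrt{574855}}{34} \approx -1.8032 \cdot 10^{-5} + 111.5 i$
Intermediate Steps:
$f = - \frac{1}{133}$ ($f = \frac{1}{-124 - 9} = \frac{1}{-133} = - \frac{1}{133} \approx -0.0075188$)
$z = \frac{5 i \sqrt{574855}}{34}$ ($z = \sqrt{-12432 + \frac{1}{119 - 51}} = \sqrt{-12432 + \frac{1}{68}} = \sqrt{- \frac{845375}{68}} = \frac{5 i \sqrt{574855}}{34} \approx 111.5 i$)
$w = - \frac{1}{55457}$ ($w = \frac{1}{-55457} = - \frac{1}{55457} \approx -1.8032 \cdot 10^{-5}$)
$z + w = \frac{5 i \sqrt{574855}}{34} - \frac{1}{55457} = - \frac{1}{55457} + \frac{5 i \sqrt{574855}}{34}$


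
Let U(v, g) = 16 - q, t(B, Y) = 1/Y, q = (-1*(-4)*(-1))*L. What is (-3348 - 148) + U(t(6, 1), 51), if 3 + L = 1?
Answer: -3488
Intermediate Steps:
L = -2 (L = -3 + 1 = -2)
q = 8 (q = (-1*(-4)*(-1))*(-2) = (4*(-1))*(-2) = -4*(-2) = 8)
U(v, g) = 8 (U(v, g) = 16 - 1*8 = 16 - 8 = 8)
(-3348 - 148) + U(t(6, 1), 51) = (-3348 - 148) + 8 = -3496 + 8 = -3488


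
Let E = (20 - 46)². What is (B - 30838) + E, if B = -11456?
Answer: -41618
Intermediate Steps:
E = 676 (E = (-26)² = 676)
(B - 30838) + E = (-11456 - 30838) + 676 = -42294 + 676 = -41618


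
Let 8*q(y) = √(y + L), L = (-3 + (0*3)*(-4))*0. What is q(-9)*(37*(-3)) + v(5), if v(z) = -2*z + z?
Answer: -5 - 333*I/8 ≈ -5.0 - 41.625*I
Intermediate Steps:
L = 0 (L = (-3 + 0*(-4))*0 = (-3 + 0)*0 = -3*0 = 0)
v(z) = -z
q(y) = √y/8 (q(y) = √(y + 0)/8 = √y/8)
q(-9)*(37*(-3)) + v(5) = (√(-9)/8)*(37*(-3)) - 1*5 = ((3*I)/8)*(-111) - 5 = (3*I/8)*(-111) - 5 = -333*I/8 - 5 = -5 - 333*I/8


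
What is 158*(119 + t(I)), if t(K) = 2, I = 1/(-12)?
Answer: 19118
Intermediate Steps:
I = -1/12 ≈ -0.083333
158*(119 + t(I)) = 158*(119 + 2) = 158*121 = 19118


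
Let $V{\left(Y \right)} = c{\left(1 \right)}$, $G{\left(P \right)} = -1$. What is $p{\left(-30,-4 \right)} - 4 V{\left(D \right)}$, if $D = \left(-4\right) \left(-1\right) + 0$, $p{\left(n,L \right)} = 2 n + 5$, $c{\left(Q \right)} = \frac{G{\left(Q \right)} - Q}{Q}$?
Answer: $-47$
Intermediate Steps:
$c{\left(Q \right)} = \frac{-1 - Q}{Q}$
$p{\left(n,L \right)} = 5 + 2 n$
$D = 4$ ($D = 4 + 0 = 4$)
$V{\left(Y \right)} = -2$ ($V{\left(Y \right)} = \frac{-1 - 1}{1} = 1 \left(-1 - 1\right) = 1 \left(-2\right) = -2$)
$p{\left(-30,-4 \right)} - 4 V{\left(D \right)} = \left(5 + 2 \left(-30\right)\right) - 4 \left(-2\right) = \left(5 - 60\right) - -8 = -55 + 8 = -47$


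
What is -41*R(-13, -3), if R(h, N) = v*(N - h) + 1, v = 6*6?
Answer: -14801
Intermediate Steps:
v = 36
R(h, N) = 1 - 36*h + 36*N (R(h, N) = 36*(N - h) + 1 = (-36*h + 36*N) + 1 = 1 - 36*h + 36*N)
-41*R(-13, -3) = -41*(1 - 36*(-13) + 36*(-3)) = -41*(1 + 468 - 108) = -41*361 = -14801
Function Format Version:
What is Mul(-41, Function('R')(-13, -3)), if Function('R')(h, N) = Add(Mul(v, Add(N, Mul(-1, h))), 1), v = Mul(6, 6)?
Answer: -14801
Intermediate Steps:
v = 36
Function('R')(h, N) = Add(1, Mul(-36, h), Mul(36, N)) (Function('R')(h, N) = Add(Mul(36, Add(N, Mul(-1, h))), 1) = Add(Add(Mul(-36, h), Mul(36, N)), 1) = Add(1, Mul(-36, h), Mul(36, N)))
Mul(-41, Function('R')(-13, -3)) = Mul(-41, Add(1, Mul(-36, -13), Mul(36, -3))) = Mul(-41, Add(1, 468, -108)) = Mul(-41, 361) = -14801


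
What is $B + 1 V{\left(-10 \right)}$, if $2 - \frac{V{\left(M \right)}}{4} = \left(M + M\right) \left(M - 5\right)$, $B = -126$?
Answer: $-1318$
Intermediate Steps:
$V{\left(M \right)} = 8 - 8 M \left(-5 + M\right)$ ($V{\left(M \right)} = 8 - 4 \left(M + M\right) \left(M - 5\right) = 8 - 4 \cdot 2 M \left(-5 + M\right) = 8 - 8 M \left(-5 + M\right)$)
$B + 1 V{\left(-10 \right)} = -126 + 1 \left(8 - 8 \left(-10\right)^{2} + 40 \left(-10\right)\right) = -126 + 1 \left(8 - 800 - 400\right) = -126 + 1 \left(-1192\right) = -126 - 1192 = -1318$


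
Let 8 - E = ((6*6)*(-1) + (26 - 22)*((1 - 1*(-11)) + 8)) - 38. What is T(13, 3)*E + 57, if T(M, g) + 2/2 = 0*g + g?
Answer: 61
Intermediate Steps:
T(M, g) = -1 + g (T(M, g) = -1 + (0*g + g) = -1 + (0 + g) = -1 + g)
E = 2 (E = 8 - (((6*6)*(-1) + (26 - 22)*((1 - 1*(-11)) + 8)) - 38) = 8 - ((36*(-1) + 4*((1 + 11) + 8)) - 38) = 8 - ((-36 + 4*(12 + 8)) - 38) = 8 - ((-36 + 4*20) - 38) = 8 - ((-36 + 80) - 38) = 8 - (44 - 38) = 8 - 1*6 = 8 - 6 = 2)
T(13, 3)*E + 57 = (-1 + 3)*2 + 57 = 2*2 + 57 = 4 + 57 = 61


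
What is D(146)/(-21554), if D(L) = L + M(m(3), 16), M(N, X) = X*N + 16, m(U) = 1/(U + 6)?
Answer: -737/96993 ≈ -0.0075985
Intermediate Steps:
m(U) = 1/(6 + U)
M(N, X) = 16 + N*X (M(N, X) = N*X + 16 = 16 + N*X)
D(L) = 160/9 + L (D(L) = L + (16 + 16/(6 + 3)) = L + (16 + 16/9) = L + 160/9 = 160/9 + L)
D(146)/(-21554) = (160/9 + 146)/(-21554) = (1474/9)*(-1/21554) = -737/96993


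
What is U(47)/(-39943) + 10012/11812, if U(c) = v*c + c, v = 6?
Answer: 99005792/117951679 ≈ 0.83938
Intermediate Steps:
U(c) = 7*c (U(c) = 6*c + c = 7*c)
U(47)/(-39943) + 10012/11812 = (7*47)/(-39943) + 10012/11812 = 329*(-1/39943) + 10012*(1/11812) = -329/39943 + 2503/2953 = 99005792/117951679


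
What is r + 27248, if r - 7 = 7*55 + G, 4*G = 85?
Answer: 110645/4 ≈ 27661.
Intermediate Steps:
G = 85/4 (G = (1/4)*85 = 85/4 ≈ 21.250)
r = 1653/4 (r = 7 + (7*55 + 85/4) = 7 + (385 + 85/4) = 7 + 1625/4 = 1653/4 ≈ 413.25)
r + 27248 = 1653/4 + 27248 = 110645/4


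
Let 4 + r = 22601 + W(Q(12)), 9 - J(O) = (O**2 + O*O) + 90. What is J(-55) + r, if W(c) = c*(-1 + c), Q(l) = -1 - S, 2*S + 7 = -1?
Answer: 16472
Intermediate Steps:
S = -4 (S = -7/2 + (1/2)*(-1) = -7/2 - 1/2 = -4)
Q(l) = 3 (Q(l) = -1 - 1*(-4) = -1 + 4 = 3)
J(O) = -81 - 2*O**2 (J(O) = 9 - ((O**2 + O*O) + 90) = 9 - ((O**2 + O**2) + 90) = 9 - (2*O**2 + 90) = 9 - (90 + 2*O**2) = 9 + (-90 - 2*O**2) = -81 - 2*O**2)
r = 22603 (r = -4 + (22601 + 3*(-1 + 3)) = -4 + (22601 + 3*2) = -4 + (22601 + 6) = -4 + 22607 = 22603)
J(-55) + r = (-81 - 2*(-55)**2) + 22603 = (-81 - 2*3025) + 22603 = (-81 - 6050) + 22603 = -6131 + 22603 = 16472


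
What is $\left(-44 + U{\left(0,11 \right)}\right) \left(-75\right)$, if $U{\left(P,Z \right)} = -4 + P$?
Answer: $3600$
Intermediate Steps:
$\left(-44 + U{\left(0,11 \right)}\right) \left(-75\right) = \left(-44 + \left(-4 + 0\right)\right) \left(-75\right) = \left(-44 - 4\right) \left(-75\right) = \left(-48\right) \left(-75\right) = 3600$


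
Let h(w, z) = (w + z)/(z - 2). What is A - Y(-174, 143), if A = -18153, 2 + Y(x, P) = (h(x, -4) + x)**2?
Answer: -350848/9 ≈ -38983.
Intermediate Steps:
h(w, z) = (w + z)/(-2 + z)
Y(x, P) = -2 + (2/3 + 5*x/6)**2 (Y(x, P) = -2 + ((x - 4)/(-2 - 4) + x)**2 = -2 + ((-4 + x)/(-6) + x)**2 = -2 + (-(-4 + x)/6 + x)**2 = -2 + ((2/3 - x/6) + x)**2 = -2 + (2/3 + 5*x/6)**2)
A - Y(-174, 143) = -18153 - (-2 + (4 + 5*(-174))**2/36) = -18153 - (-2 + (4 - 870)**2/36) = -18153 - (-2 + (1/36)*(-866)**2) = -18153 - (-2 + (1/36)*749956) = -18153 - (-2 + 187489/9) = -18153 - 1*187471/9 = -18153 - 187471/9 = -350848/9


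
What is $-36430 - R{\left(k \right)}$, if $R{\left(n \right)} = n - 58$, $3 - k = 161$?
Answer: $-36214$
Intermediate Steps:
$k = -158$ ($k = 3 - 161 = -158$)
$R{\left(n \right)} = -58 + n$
$-36430 - R{\left(k \right)} = -36430 - \left(-58 - 158\right) = -36430 - -216 = -36430 + 216 = -36214$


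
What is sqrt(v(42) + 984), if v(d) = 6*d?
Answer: 2*sqrt(309) ≈ 35.157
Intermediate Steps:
sqrt(v(42) + 984) = sqrt(6*42 + 984) = sqrt(252 + 984) = sqrt(1236) = 2*sqrt(309)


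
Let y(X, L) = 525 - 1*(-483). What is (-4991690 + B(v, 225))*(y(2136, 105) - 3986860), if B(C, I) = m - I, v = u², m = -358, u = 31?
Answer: 19898461321596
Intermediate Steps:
v = 961 (v = 31² = 961)
y(X, L) = 1008 (y(X, L) = 525 + 483 = 1008)
B(C, I) = -358 - I
(-4991690 + B(v, 225))*(y(2136, 105) - 3986860) = (-4991690 + (-358 - 1*225))*(1008 - 3986860) = (-4991690 + (-358 - 225))*(-3985852) = (-4991690 - 583)*(-3985852) = -4992273*(-3985852) = 19898461321596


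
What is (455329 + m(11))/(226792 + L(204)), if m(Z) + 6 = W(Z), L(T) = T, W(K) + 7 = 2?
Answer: 227659/113498 ≈ 2.0058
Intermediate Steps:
W(K) = -5 (W(K) = -7 + 2 = -5)
m(Z) = -11 (m(Z) = -6 - 5 = -11)
(455329 + m(11))/(226792 + L(204)) = (455329 - 11)/(226792 + 204) = 455318/226996 = 455318*(1/226996) = 227659/113498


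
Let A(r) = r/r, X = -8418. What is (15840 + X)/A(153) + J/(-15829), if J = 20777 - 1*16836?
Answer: 117478897/15829 ≈ 7421.8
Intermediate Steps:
A(r) = 1
J = 3941 (J = 20777 - 16836 = 3941)
(15840 + X)/A(153) + J/(-15829) = (15840 - 8418)/1 + 3941/(-15829) = 7422*1 + 3941*(-1/15829) = 7422 - 3941/15829 = 117478897/15829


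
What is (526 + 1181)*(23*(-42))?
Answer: -1648962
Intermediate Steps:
(526 + 1181)*(23*(-42)) = 1707*(-966) = -1648962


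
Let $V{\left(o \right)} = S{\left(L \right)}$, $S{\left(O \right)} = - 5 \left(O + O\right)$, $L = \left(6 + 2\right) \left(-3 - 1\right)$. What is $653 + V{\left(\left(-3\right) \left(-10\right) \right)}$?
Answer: $973$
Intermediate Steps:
$L = -32$ ($L = 8 \left(-4\right) = -32$)
$S{\left(O \right)} = - 10 O$ ($S{\left(O \right)} = - 5 \cdot 2 O = - 10 O$)
$V{\left(o \right)} = 320$ ($V{\left(o \right)} = \left(-10\right) \left(-32\right) = 320$)
$653 + V{\left(\left(-3\right) \left(-10\right) \right)} = 653 + 320 = 973$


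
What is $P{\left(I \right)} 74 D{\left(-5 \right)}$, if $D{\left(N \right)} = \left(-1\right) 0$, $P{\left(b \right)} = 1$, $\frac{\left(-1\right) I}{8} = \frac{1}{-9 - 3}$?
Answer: $0$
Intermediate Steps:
$I = \frac{2}{3}$ ($I = - \frac{8}{-9 - 3} = - \frac{8}{-12} = \left(-8\right) \left(- \frac{1}{12}\right) = \frac{2}{3} \approx 0.66667$)
$D{\left(N \right)} = 0$
$P{\left(I \right)} 74 D{\left(-5 \right)} = 1 \cdot 74 \cdot 0 = 74 \cdot 0 = 0$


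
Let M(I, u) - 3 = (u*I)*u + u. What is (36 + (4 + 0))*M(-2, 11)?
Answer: -9120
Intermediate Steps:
M(I, u) = 3 + u + I*u**2 (M(I, u) = 3 + ((u*I)*u + u) = 3 + ((I*u)*u + u) = 3 + (I*u**2 + u) = 3 + (u + I*u**2) = 3 + u + I*u**2)
(36 + (4 + 0))*M(-2, 11) = (36 + (4 + 0))*(3 + 11 - 2*11**2) = (36 + 4)*(3 + 11 - 2*121) = 40*(3 + 11 - 242) = 40*(-228) = -9120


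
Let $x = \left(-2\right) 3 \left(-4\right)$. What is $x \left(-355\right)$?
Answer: $-8520$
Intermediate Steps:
$x = 24$ ($x = \left(-6\right) \left(-4\right) = 24$)
$x \left(-355\right) = 24 \left(-355\right) = -8520$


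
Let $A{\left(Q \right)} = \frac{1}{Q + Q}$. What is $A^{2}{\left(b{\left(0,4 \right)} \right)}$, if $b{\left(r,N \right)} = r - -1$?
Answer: $\frac{1}{4} \approx 0.25$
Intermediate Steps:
$b{\left(r,N \right)} = 1 + r$ ($b{\left(r,N \right)} = r + 1 = 1 + r$)
$A{\left(Q \right)} = \frac{1}{2 Q}$
$A^{2}{\left(b{\left(0,4 \right)} \right)} = \left(\frac{1}{2 \left(1 + 0\right)}\right)^{2} = \left(\frac{1}{2 \cdot 1}\right)^{2} = \left(\frac{1}{2} \cdot 1\right)^{2} = \left(\frac{1}{2}\right)^{2} = \frac{1}{4}$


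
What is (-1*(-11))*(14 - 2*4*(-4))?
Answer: 506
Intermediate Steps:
(-1*(-11))*(14 - 2*4*(-4)) = 11*(14 - 8*(-4)) = 11*(14 + 32) = 11*46 = 506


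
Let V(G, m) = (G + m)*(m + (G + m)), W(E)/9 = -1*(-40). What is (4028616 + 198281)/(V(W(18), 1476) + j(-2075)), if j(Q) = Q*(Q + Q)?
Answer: 4226897/14692082 ≈ 0.28770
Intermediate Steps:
j(Q) = 2*Q**2 (j(Q) = Q*(2*Q) = 2*Q**2)
W(E) = 360 (W(E) = 9*(-1*(-40)) = 9*40 = 360)
V(G, m) = (G + m)*(G + 2*m)
(4028616 + 198281)/(V(W(18), 1476) + j(-2075)) = (4028616 + 198281)/((360**2 + 2*1476**2 + 3*360*1476) + 2*(-2075)**2) = 4226897/((129600 + 2*2178576 + 1594080) + 2*4305625) = 4226897/((129600 + 4357152 + 1594080) + 8611250) = 4226897/(6080832 + 8611250) = 4226897/14692082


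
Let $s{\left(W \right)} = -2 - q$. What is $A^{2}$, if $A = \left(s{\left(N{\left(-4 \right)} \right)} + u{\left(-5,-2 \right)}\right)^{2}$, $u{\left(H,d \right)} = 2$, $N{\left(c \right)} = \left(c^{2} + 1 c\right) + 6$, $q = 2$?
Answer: $16$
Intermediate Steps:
$N{\left(c \right)} = 6 + c + c^{2}$ ($N{\left(c \right)} = \left(c^{2} + c\right) + 6 = \left(c + c^{2}\right) + 6 = 6 + c + c^{2}$)
$s{\left(W \right)} = -4$ ($s{\left(W \right)} = -2 - 2 = -4$)
$A = 4$ ($A = \left(-4 + 2\right)^{2} = \left(-2\right)^{2} = 4$)
$A^{2} = 4^{2} = 16$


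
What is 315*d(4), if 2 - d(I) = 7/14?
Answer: 945/2 ≈ 472.50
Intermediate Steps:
d(I) = 3/2 (d(I) = 2 - 7/14 = 2 - 1*1/2 = 2 - 1/2 = 3/2)
315*d(4) = 315*(3/2) = 945/2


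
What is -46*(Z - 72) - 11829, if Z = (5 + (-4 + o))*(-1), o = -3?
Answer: -8609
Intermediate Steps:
Z = 2 (Z = (5 + (-4 - 3))*(-1) = (5 - 7)*(-1) = -2*(-1) = 2)
-46*(Z - 72) - 11829 = -46*(2 - 72) - 11829 = -46*(-70) - 11829 = 3220 - 11829 = -8609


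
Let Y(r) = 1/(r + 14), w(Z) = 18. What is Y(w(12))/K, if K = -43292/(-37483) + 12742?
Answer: 37483/15284853696 ≈ 2.4523e-6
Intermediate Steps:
K = 477651678/37483 (K = -43292*(-1/37483) + 12742 = 43292/37483 + 12742 = 477651678/37483 ≈ 12743.)
Y(r) = 1/(14 + r)
Y(w(12))/K = 1/((14 + 18)*(477651678/37483)) = (37483/477651678)/32 = (1/32)*(37483/477651678) = 37483/15284853696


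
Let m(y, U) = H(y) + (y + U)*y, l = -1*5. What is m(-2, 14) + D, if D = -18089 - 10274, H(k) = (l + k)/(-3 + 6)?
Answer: -85168/3 ≈ -28389.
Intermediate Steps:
l = -5
H(k) = -5/3 + k/3 (H(k) = (-5 + k)/(-3 + 6) = (-5 + k)/3 = (-5 + k)*(⅓) = -5/3 + k/3)
D = -28363
m(y, U) = -5/3 + y/3 + y*(U + y) (m(y, U) = (-5/3 + y/3) + (y + U)*y = (-5/3 + y/3) + (U + y)*y = (-5/3 + y/3) + y*(U + y) = -5/3 + y/3 + y*(U + y))
m(-2, 14) + D = (-5/3 + (-2)² + (⅓)*(-2) + 14*(-2)) - 28363 = (-5/3 + 4 - ⅔ - 28) - 28363 = -79/3 - 28363 = -85168/3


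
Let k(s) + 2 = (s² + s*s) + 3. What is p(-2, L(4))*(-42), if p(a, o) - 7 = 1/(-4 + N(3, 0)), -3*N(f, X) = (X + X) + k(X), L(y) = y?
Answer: -3696/13 ≈ -284.31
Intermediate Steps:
k(s) = 1 + 2*s² (k(s) = -2 + ((s² + s*s) + 3) = -2 + ((s² + s²) + 3) = -2 + (2*s² + 3) = -2 + (3 + 2*s²) = 1 + 2*s²)
N(f, X) = -⅓ - 2*X/3 - 2*X²/3 (N(f, X) = -((X + X) + (1 + 2*X²))/3 = -(2*X + (1 + 2*X²))/3 = -(1 + 2*X + 2*X²)/3 = -⅓ - 2*X/3 - 2*X²/3)
p(a, o) = 88/13 (p(a, o) = 7 + 1/(-4 + (-⅓ - ⅔*0 - ⅔*0²)) = 7 + 1/(-4 + (-⅓ + 0 - ⅔*0)) = 7 + 1/(-4 + (-⅓ + 0 + 0)) = 7 + 1/(-4 - ⅓) = 7 + 1/(-13/3) = 7 - 3/13 = 88/13)
p(-2, L(4))*(-42) = (88/13)*(-42) = -3696/13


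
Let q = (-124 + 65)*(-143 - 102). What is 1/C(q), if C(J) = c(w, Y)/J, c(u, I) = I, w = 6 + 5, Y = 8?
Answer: 14455/8 ≈ 1806.9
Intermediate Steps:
w = 11
q = 14455 (q = -59*(-245) = 14455)
C(J) = 8/J
1/C(q) = 1/(8/14455) = 14455/8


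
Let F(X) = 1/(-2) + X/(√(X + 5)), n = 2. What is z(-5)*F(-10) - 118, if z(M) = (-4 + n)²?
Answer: -120 + 8*I*√5 ≈ -120.0 + 17.889*I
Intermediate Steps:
z(M) = 4 (z(M) = (-4 + 2)² = (-2)² = 4)
F(X) = -½ + X/√(5 + X) (F(X) = 1*(-½) + X/(√(5 + X)) = -½ + X/√(5 + X))
z(-5)*F(-10) - 118 = 4*(-½ - 10/√(5 - 10)) - 118 = 4*(-½ - (-2)*I*√5) - 118 = 4*(-½ + 2*I*√5) - 118 = (-2 + 8*I*√5) - 118 = -120 + 8*I*√5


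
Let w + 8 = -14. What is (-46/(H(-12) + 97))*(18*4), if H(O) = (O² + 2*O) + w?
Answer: -1104/65 ≈ -16.985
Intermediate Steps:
w = -22 (w = -8 - 14 = -22)
H(O) = -22 + O² + 2*O (H(O) = (O² + 2*O) - 22 = -22 + O² + 2*O)
(-46/(H(-12) + 97))*(18*4) = (-46/((-22 + (-12)² + 2*(-12)) + 97))*(18*4) = -46/((-22 + 144 - 24) + 97)*72 = -46/(98 + 97)*72 = -46/195*72 = -1104/65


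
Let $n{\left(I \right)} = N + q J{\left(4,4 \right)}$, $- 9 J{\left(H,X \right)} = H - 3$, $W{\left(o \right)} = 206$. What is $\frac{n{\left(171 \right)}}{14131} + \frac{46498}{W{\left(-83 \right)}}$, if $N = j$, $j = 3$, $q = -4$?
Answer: $\frac{2956787764}{13099437} \approx 225.72$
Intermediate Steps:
$J{\left(H,X \right)} = \frac{1}{3} - \frac{H}{9}$ ($J{\left(H,X \right)} = - \frac{H - 3}{9} = - \frac{-3 + H}{9} = \frac{1}{3} - \frac{H}{9}$)
$N = 3$
$n{\left(I \right)} = \frac{31}{9}$ ($n{\left(I \right)} = 3 - 4 \left(\frac{1}{3} - \frac{4}{9}\right) = 3 - - \frac{4}{9} = 3 + \frac{4}{9} = \frac{31}{9}$)
$\frac{n{\left(171 \right)}}{14131} + \frac{46498}{W{\left(-83 \right)}} = \frac{31}{9 \cdot 14131} + \frac{46498}{206} = \frac{31}{9} \cdot \frac{1}{14131} + 46498 \cdot \frac{1}{206} = \frac{31}{127179} + \frac{23249}{103} = \frac{2956787764}{13099437}$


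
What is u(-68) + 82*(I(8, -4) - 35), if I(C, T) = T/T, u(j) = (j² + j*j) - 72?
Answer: 6388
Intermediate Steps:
u(j) = -72 + 2*j² (u(j) = (j² + j²) - 72 = 2*j² - 72 = -72 + 2*j²)
I(C, T) = 1
u(-68) + 82*(I(8, -4) - 35) = (-72 + 2*(-68)²) + 82*(1 - 35) = (-72 + 2*4624) + 82*(-34) = (-72 + 9248) - 2788 = 9176 - 2788 = 6388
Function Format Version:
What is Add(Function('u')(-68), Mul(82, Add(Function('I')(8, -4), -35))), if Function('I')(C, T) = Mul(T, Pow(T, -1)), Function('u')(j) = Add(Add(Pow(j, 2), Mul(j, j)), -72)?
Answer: 6388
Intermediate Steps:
Function('u')(j) = Add(-72, Mul(2, Pow(j, 2))) (Function('u')(j) = Add(Add(Pow(j, 2), Pow(j, 2)), -72) = Add(Mul(2, Pow(j, 2)), -72) = Add(-72, Mul(2, Pow(j, 2))))
Function('I')(C, T) = 1
Add(Function('u')(-68), Mul(82, Add(Function('I')(8, -4), -35))) = Add(Add(-72, Mul(2, Pow(-68, 2))), Mul(82, Add(1, -35))) = Add(Add(-72, Mul(2, 4624)), Mul(82, -34)) = Add(Add(-72, 9248), -2788) = Add(9176, -2788) = 6388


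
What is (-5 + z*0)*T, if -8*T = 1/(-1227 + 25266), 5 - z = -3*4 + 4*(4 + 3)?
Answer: 5/192312 ≈ 2.5999e-5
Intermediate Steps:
z = -11 (z = 5 - (-3*4 + 4*(4 + 3)) = 5 - (-12 + 4*7) = 5 - (-12 + 28) = 5 - 1*16 = 5 - 16 = -11)
T = -1/192312 (T = -1/(8*(-1227 + 25266)) = -⅛/24039 = -⅛*1/24039 = -1/192312 ≈ -5.1999e-6)
(-5 + z*0)*T = (-5 - 11*0)*(-1/192312) = (-5 + 0)*(-1/192312) = -5*(-1/192312) = 5/192312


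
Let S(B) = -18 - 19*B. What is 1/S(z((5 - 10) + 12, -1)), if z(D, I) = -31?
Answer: 1/571 ≈ 0.0017513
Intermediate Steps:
1/S(z((5 - 10) + 12, -1)) = 1/(-18 - 19*(-31)) = 1/(-18 + 589) = 1/571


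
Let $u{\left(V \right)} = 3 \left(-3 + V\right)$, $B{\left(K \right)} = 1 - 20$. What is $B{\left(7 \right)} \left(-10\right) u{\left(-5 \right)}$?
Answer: $-4560$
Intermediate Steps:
$B{\left(K \right)} = -19$ ($B{\left(K \right)} = 1 - 20 = -19$)
$u{\left(V \right)} = -9 + 3 V$
$B{\left(7 \right)} \left(-10\right) u{\left(-5 \right)} = \left(-19\right) \left(-10\right) \left(-9 + 3 \left(-5\right)\right) = 190 \left(-9 - 15\right) = 190 \left(-24\right) = -4560$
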